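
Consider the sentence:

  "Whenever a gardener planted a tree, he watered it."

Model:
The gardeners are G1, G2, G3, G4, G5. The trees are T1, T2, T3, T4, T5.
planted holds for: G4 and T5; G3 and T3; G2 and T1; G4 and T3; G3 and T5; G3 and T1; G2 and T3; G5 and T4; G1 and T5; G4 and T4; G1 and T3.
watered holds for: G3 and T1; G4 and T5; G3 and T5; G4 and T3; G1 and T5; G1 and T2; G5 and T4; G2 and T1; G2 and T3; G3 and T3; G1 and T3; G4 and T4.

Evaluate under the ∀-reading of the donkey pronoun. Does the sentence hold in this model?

"it" takes "a tree" as antecedent — a donkey pronoun bound across the clause boundary.
Strong reading: for every (g,t) with planted(g,t), watered(g,t).
Restrictor pairs: (G1,T3) ✓  (G1,T5) ✓  (G2,T1) ✓  (G2,T3) ✓  (G3,T1) ✓  (G3,T3) ✓  (G3,T5) ✓  (G4,T3) ✓  (G4,T4) ✓  (G4,T5) ✓  (G5,T4) ✓
Every restrictor pair satisfies the scope.

True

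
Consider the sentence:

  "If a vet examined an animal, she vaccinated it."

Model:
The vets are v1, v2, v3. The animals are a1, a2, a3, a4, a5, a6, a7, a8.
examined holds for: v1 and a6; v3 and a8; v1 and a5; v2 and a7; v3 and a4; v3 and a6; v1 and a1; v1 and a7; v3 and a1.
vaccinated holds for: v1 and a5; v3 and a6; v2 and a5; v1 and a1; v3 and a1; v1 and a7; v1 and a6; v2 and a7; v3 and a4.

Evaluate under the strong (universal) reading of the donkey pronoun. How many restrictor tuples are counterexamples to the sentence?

"it" takes "an animal" as antecedent — a donkey pronoun bound across the clause boundary.
Strong reading: for every (v,a) with examined(v,a), vaccinated(v,a).
Restrictor pairs: (v1,a1) ✓  (v1,a5) ✓  (v1,a6) ✓  (v1,a7) ✓  (v2,a7) ✓  (v3,a1) ✓  (v3,a4) ✓  (v3,a6) ✓  (v3,a8) ✗
Counterexamples (restrictor pairs failing the scope): 1.

1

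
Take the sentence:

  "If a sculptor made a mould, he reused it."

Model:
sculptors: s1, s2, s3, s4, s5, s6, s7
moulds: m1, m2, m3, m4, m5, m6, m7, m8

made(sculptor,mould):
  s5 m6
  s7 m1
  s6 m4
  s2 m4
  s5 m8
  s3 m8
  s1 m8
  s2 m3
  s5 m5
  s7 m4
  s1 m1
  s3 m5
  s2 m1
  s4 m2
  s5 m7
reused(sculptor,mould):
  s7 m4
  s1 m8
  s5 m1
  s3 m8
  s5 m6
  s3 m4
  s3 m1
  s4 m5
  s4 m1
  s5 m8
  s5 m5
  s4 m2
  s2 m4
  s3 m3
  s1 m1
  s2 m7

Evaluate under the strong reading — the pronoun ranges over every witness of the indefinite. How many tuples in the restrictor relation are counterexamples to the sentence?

6

"it" takes "a mould" as antecedent — a donkey pronoun bound across the clause boundary.
Strong reading: for every (s,m) with made(s,m), reused(s,m).
Restrictor pairs: (s1,m1) ✓  (s1,m8) ✓  (s2,m1) ✗  (s2,m3) ✗  (s2,m4) ✓  (s3,m5) ✗  (s3,m8) ✓  (s4,m2) ✓  (s5,m5) ✓  (s5,m6) ✓  (s5,m7) ✗  (s5,m8) ✓  (s6,m4) ✗  (s7,m1) ✗  (s7,m4) ✓
Counterexamples (restrictor pairs failing the scope): 6.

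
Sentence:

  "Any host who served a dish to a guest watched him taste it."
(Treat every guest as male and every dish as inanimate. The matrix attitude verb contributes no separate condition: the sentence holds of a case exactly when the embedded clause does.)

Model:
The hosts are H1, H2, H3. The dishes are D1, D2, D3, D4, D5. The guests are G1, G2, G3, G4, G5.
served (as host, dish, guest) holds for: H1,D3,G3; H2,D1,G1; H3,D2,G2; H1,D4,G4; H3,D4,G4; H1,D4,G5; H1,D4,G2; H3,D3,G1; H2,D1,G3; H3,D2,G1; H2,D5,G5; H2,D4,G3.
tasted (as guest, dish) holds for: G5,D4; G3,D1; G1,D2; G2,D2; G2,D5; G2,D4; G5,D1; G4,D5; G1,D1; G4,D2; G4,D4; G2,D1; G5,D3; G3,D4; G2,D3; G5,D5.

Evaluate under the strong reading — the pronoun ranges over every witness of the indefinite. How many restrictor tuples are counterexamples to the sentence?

2

"him" takes "a guest" as antecedent and "it" takes "a dish"; both are donkey pronouns co-varying with the restrictor.
Strong reading: for every (h,d,g) with served(h,d,g), tasted(g,d).
Restrictor triples: (H1,D3,G3)→tasted(G3,D3) ✗  (H1,D4,G2)→tasted(G2,D4) ✓  (H1,D4,G4)→tasted(G4,D4) ✓  (H1,D4,G5)→tasted(G5,D4) ✓  (H2,D1,G1)→tasted(G1,D1) ✓  (H2,D1,G3)→tasted(G3,D1) ✓  (H2,D4,G3)→tasted(G3,D4) ✓  (H2,D5,G5)→tasted(G5,D5) ✓  (H3,D2,G1)→tasted(G1,D2) ✓  (H3,D2,G2)→tasted(G2,D2) ✓  (H3,D3,G1)→tasted(G1,D3) ✗  (H3,D4,G4)→tasted(G4,D4) ✓
Counterexamples (restrictor triples failing the scope): 2.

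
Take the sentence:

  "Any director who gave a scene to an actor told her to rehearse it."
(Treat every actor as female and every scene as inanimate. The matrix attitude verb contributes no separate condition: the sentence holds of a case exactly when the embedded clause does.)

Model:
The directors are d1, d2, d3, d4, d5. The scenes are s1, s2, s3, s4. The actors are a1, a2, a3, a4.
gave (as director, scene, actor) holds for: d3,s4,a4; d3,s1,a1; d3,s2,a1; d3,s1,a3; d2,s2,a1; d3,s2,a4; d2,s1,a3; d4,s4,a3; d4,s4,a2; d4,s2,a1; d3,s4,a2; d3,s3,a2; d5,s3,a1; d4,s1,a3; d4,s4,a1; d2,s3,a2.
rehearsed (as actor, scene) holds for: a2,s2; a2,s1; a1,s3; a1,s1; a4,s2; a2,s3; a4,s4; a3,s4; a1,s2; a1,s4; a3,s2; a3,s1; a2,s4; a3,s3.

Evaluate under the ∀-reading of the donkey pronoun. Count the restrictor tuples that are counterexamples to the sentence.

"her" takes "an actor" as antecedent and "it" takes "a scene"; both are donkey pronouns co-varying with the restrictor.
Strong reading: for every (d,s,a) with gave(d,s,a), rehearsed(a,s).
Restrictor triples: (d2,s1,a3)→rehearsed(a3,s1) ✓  (d2,s2,a1)→rehearsed(a1,s2) ✓  (d2,s3,a2)→rehearsed(a2,s3) ✓  (d3,s1,a1)→rehearsed(a1,s1) ✓  (d3,s1,a3)→rehearsed(a3,s1) ✓  (d3,s2,a1)→rehearsed(a1,s2) ✓  (d3,s2,a4)→rehearsed(a4,s2) ✓  (d3,s3,a2)→rehearsed(a2,s3) ✓  (d3,s4,a2)→rehearsed(a2,s4) ✓  (d3,s4,a4)→rehearsed(a4,s4) ✓  (d4,s1,a3)→rehearsed(a3,s1) ✓  (d4,s2,a1)→rehearsed(a1,s2) ✓  (d4,s4,a1)→rehearsed(a1,s4) ✓  (d4,s4,a2)→rehearsed(a2,s4) ✓  (d4,s4,a3)→rehearsed(a3,s4) ✓  (d5,s3,a1)→rehearsed(a1,s3) ✓
Counterexamples (restrictor triples failing the scope): 0.

0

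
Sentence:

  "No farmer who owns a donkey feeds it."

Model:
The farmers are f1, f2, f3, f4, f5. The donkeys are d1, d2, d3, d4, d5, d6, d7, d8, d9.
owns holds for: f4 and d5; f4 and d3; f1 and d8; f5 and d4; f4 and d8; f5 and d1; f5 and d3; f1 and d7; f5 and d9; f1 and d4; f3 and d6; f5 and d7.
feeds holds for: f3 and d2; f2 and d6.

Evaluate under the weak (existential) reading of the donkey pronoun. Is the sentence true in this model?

"it" takes "a donkey" as antecedent — a donkey pronoun bound across the clause boundary.
Truth condition: for no (f,d) with owns(f,d) does feeds(f,d) hold.
Restrictor pairs — does the scope hold? (f1,d4):fails  (f1,d7):fails  (f1,d8):fails  (f3,d6):fails  (f4,d3):fails  (f4,d5):fails  (f4,d8):fails  (f5,d1):fails  (f5,d3):fails  (f5,d4):fails  (f5,d7):fails  (f5,d9):fails
Scope holds for no restrictor pair, so the sentence is true.

True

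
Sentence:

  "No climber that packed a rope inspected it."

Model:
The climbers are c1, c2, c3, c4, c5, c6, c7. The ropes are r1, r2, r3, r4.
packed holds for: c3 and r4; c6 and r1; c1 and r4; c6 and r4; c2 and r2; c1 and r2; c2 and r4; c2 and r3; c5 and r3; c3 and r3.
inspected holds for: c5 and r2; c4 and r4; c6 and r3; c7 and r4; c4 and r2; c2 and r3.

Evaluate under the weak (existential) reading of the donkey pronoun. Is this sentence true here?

"it" takes "a rope" as antecedent — a donkey pronoun bound across the clause boundary.
Truth condition: for no (c,r) with packed(c,r) does inspected(c,r) hold.
Restrictor pairs — does the scope hold? (c1,r2):fails  (c1,r4):fails  (c2,r2):fails  (c2,r3):holds  (c2,r4):fails  (c3,r3):fails  (c3,r4):fails  (c5,r3):fails  (c6,r1):fails  (c6,r4):fails
Scope holds for 1 pair(s), so the sentence is false.

False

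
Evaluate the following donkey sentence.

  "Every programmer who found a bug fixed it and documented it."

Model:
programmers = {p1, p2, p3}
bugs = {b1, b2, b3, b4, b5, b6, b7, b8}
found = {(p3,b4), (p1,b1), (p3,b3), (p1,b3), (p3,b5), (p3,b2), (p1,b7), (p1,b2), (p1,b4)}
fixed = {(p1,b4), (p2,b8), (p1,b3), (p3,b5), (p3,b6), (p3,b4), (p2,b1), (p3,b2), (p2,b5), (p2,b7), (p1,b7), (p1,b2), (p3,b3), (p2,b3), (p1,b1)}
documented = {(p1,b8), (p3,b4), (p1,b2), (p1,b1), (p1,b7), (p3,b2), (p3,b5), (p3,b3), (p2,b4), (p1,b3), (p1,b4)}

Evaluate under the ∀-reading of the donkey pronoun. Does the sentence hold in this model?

True

"it" takes "a bug" as antecedent — a donkey pronoun bound across the clause boundary.
Strong reading: for every (p,b) with found(p,b), fixed(p,b) ∧ documented(p,b).
Restrictor pairs: (p1,b1) ✓  (p1,b2) ✓  (p1,b3) ✓  (p1,b4) ✓  (p1,b7) ✓  (p3,b2) ✓  (p3,b3) ✓  (p3,b4) ✓  (p3,b5) ✓
Every restrictor pair satisfies the scope.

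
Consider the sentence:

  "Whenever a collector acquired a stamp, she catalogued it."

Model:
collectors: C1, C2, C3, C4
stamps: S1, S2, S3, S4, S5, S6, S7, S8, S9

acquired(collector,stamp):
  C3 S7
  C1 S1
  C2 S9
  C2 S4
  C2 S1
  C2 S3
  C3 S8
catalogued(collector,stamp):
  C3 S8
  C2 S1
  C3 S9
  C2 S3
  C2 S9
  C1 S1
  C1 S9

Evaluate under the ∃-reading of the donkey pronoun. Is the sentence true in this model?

"it" takes "a stamp" as antecedent — a donkey pronoun bound across the clause boundary.
Weak reading: every collector c with some acquired-stamp has at least one acquired-stamp s such that catalogued(c,s).
Per collector: C1:✓  C2:✓  C3:✓
Every collector in the restrictor has a witness.

True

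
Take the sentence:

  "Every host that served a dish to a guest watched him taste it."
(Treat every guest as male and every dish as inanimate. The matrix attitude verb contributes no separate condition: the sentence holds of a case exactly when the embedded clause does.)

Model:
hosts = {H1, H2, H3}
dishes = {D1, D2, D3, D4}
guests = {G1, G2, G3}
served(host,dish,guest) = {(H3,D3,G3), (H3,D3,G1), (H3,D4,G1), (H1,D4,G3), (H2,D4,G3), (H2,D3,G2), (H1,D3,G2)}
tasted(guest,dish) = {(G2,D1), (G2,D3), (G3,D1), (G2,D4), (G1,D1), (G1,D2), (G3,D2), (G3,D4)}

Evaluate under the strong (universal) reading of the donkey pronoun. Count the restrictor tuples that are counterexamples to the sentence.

"him" takes "a guest" as antecedent and "it" takes "a dish"; both are donkey pronouns co-varying with the restrictor.
Strong reading: for every (h,d,g) with served(h,d,g), tasted(g,d).
Restrictor triples: (H1,D3,G2)→tasted(G2,D3) ✓  (H1,D4,G3)→tasted(G3,D4) ✓  (H2,D3,G2)→tasted(G2,D3) ✓  (H2,D4,G3)→tasted(G3,D4) ✓  (H3,D3,G1)→tasted(G1,D3) ✗  (H3,D3,G3)→tasted(G3,D3) ✗  (H3,D4,G1)→tasted(G1,D4) ✗
Counterexamples (restrictor triples failing the scope): 3.

3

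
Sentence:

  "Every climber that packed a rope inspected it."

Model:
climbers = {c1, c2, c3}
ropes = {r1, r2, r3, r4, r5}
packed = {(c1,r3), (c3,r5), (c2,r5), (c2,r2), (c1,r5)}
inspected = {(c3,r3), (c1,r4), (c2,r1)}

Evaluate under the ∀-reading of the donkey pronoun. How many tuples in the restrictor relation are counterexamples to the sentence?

5

"it" takes "a rope" as antecedent — a donkey pronoun bound across the clause boundary.
Strong reading: for every (c,r) with packed(c,r), inspected(c,r).
Restrictor pairs: (c1,r3) ✗  (c1,r5) ✗  (c2,r2) ✗  (c2,r5) ✗  (c3,r5) ✗
Counterexamples (restrictor pairs failing the scope): 5.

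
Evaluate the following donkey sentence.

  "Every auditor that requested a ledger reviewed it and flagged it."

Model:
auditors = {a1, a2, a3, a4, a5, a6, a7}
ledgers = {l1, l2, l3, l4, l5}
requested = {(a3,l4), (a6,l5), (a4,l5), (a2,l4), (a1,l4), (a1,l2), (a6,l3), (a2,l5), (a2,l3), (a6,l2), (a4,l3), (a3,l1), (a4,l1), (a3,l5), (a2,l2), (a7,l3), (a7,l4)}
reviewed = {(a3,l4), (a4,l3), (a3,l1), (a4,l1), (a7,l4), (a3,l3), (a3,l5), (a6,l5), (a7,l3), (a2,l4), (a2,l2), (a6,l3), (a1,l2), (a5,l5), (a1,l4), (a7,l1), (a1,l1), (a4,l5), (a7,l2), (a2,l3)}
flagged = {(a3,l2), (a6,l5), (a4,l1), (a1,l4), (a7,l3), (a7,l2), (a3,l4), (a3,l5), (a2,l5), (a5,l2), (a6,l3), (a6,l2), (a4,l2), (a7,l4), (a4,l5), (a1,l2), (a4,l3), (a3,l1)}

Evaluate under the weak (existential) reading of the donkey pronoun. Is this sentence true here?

False

"it" takes "a ledger" as antecedent — a donkey pronoun bound across the clause boundary.
Weak reading: every auditor a with some requested-ledger has at least one requested-ledger l such that reviewed(a,l) ∧ flagged(a,l).
Per auditor: a1:✓  a2:✗  a3:✓  a4:✓  a6:✓  a7:✓
a2 has no witness among its requested-ledgers.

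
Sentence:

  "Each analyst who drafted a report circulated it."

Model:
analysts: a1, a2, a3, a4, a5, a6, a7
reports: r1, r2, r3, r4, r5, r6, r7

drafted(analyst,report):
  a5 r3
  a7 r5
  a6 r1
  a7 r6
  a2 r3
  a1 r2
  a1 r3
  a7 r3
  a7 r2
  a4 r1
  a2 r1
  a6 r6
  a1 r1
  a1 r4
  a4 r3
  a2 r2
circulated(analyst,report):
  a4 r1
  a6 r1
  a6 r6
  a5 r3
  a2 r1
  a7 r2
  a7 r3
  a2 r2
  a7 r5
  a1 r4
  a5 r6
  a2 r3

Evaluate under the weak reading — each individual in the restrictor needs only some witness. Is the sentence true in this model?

True

"it" takes "a report" as antecedent — a donkey pronoun bound across the clause boundary.
Weak reading: every analyst a with some drafted-report has at least one drafted-report r such that circulated(a,r).
Per analyst: a1:✓  a2:✓  a4:✓  a5:✓  a6:✓  a7:✓
Every analyst in the restrictor has a witness.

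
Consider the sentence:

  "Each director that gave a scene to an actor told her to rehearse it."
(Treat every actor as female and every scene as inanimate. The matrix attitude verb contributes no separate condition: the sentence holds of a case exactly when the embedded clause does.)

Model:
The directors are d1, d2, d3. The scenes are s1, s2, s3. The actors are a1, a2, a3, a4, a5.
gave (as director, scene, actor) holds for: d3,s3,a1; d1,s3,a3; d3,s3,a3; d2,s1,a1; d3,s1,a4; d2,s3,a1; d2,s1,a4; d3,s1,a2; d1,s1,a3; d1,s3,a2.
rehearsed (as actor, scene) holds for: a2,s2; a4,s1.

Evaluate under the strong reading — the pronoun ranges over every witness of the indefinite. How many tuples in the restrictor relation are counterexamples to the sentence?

"her" takes "an actor" as antecedent and "it" takes "a scene"; both are donkey pronouns co-varying with the restrictor.
Strong reading: for every (d,s,a) with gave(d,s,a), rehearsed(a,s).
Restrictor triples: (d1,s1,a3)→rehearsed(a3,s1) ✗  (d1,s3,a2)→rehearsed(a2,s3) ✗  (d1,s3,a3)→rehearsed(a3,s3) ✗  (d2,s1,a1)→rehearsed(a1,s1) ✗  (d2,s1,a4)→rehearsed(a4,s1) ✓  (d2,s3,a1)→rehearsed(a1,s3) ✗  (d3,s1,a2)→rehearsed(a2,s1) ✗  (d3,s1,a4)→rehearsed(a4,s1) ✓  (d3,s3,a1)→rehearsed(a1,s3) ✗  (d3,s3,a3)→rehearsed(a3,s3) ✗
Counterexamples (restrictor triples failing the scope): 8.

8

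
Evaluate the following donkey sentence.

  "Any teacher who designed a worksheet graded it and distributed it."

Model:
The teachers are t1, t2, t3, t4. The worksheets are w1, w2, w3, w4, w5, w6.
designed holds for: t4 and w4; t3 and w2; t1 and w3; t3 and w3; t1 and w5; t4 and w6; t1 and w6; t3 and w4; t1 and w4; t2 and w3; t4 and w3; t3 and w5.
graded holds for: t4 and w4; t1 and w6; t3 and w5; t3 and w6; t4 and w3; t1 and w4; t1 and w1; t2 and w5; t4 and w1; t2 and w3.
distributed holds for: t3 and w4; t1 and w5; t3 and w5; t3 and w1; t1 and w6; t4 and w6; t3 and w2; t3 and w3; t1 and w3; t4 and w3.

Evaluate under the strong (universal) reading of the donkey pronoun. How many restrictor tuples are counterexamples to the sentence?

"it" takes "a worksheet" as antecedent — a donkey pronoun bound across the clause boundary.
Strong reading: for every (t,w) with designed(t,w), graded(t,w) ∧ distributed(t,w).
Restrictor pairs: (t1,w3) ✗  (t1,w4) ✗  (t1,w5) ✗  (t1,w6) ✓  (t2,w3) ✗  (t3,w2) ✗  (t3,w3) ✗  (t3,w4) ✗  (t3,w5) ✓  (t4,w3) ✓  (t4,w4) ✗  (t4,w6) ✗
Counterexamples (restrictor pairs failing the scope): 9.

9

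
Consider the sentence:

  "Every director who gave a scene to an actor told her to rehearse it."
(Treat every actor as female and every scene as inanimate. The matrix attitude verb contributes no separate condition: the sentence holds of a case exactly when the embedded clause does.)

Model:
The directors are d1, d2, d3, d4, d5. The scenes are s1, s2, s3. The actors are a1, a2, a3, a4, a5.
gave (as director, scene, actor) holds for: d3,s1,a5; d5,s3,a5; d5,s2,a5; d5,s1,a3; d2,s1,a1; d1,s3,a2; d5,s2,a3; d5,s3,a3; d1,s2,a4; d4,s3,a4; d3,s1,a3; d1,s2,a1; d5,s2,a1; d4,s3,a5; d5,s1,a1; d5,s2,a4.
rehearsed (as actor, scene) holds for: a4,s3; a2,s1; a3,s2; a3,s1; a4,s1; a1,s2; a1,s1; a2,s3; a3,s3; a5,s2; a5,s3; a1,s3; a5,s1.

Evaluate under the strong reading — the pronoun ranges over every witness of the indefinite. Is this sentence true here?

"her" takes "an actor" as antecedent and "it" takes "a scene"; both are donkey pronouns co-varying with the restrictor.
Strong reading: for every (d,s,a) with gave(d,s,a), rehearsed(a,s).
Restrictor triples: (d1,s2,a1)→rehearsed(a1,s2) ✓  (d1,s2,a4)→rehearsed(a4,s2) ✗  (d1,s3,a2)→rehearsed(a2,s3) ✓  (d2,s1,a1)→rehearsed(a1,s1) ✓  (d3,s1,a3)→rehearsed(a3,s1) ✓  (d3,s1,a5)→rehearsed(a5,s1) ✓  (d4,s3,a4)→rehearsed(a4,s3) ✓  (d4,s3,a5)→rehearsed(a5,s3) ✓  (d5,s1,a1)→rehearsed(a1,s1) ✓  (d5,s1,a3)→rehearsed(a3,s1) ✓  (d5,s2,a1)→rehearsed(a1,s2) ✓  (d5,s2,a3)→rehearsed(a3,s2) ✓  (d5,s2,a4)→rehearsed(a4,s2) ✗  (d5,s2,a5)→rehearsed(a5,s2) ✓  (d5,s3,a3)→rehearsed(a3,s3) ✓  (d5,s3,a5)→rehearsed(a5,s3) ✓
Counterexample: (d1,s2,a4) — rehearsed(a4,s2) does not hold.

False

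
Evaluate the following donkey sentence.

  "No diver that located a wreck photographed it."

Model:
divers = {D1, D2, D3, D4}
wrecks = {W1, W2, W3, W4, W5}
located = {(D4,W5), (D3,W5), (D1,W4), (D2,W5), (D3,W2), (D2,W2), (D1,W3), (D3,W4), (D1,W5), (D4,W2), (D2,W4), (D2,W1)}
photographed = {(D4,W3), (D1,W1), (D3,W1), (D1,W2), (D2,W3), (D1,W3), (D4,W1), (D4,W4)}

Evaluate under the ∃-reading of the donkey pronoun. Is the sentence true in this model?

"it" takes "a wreck" as antecedent — a donkey pronoun bound across the clause boundary.
Truth condition: for no (d,w) with located(d,w) does photographed(d,w) hold.
Restrictor pairs — does the scope hold? (D1,W3):holds  (D1,W4):fails  (D1,W5):fails  (D2,W1):fails  (D2,W2):fails  (D2,W4):fails  (D2,W5):fails  (D3,W2):fails  (D3,W4):fails  (D3,W5):fails  (D4,W2):fails  (D4,W5):fails
Scope holds for 1 pair(s), so the sentence is false.

False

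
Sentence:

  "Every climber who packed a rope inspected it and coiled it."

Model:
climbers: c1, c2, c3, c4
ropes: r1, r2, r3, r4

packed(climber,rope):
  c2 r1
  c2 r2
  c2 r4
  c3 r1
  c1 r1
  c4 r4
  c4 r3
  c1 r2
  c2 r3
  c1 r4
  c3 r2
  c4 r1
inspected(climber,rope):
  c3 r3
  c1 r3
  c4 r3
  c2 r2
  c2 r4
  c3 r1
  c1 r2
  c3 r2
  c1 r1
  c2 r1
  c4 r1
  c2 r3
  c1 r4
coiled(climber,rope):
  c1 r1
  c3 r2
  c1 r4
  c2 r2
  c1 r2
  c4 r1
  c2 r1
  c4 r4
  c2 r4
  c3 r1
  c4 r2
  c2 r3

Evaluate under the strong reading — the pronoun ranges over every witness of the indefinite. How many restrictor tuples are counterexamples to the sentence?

2

"it" takes "a rope" as antecedent — a donkey pronoun bound across the clause boundary.
Strong reading: for every (c,r) with packed(c,r), inspected(c,r) ∧ coiled(c,r).
Restrictor pairs: (c1,r1) ✓  (c1,r2) ✓  (c1,r4) ✓  (c2,r1) ✓  (c2,r2) ✓  (c2,r3) ✓  (c2,r4) ✓  (c3,r1) ✓  (c3,r2) ✓  (c4,r1) ✓  (c4,r3) ✗  (c4,r4) ✗
Counterexamples (restrictor pairs failing the scope): 2.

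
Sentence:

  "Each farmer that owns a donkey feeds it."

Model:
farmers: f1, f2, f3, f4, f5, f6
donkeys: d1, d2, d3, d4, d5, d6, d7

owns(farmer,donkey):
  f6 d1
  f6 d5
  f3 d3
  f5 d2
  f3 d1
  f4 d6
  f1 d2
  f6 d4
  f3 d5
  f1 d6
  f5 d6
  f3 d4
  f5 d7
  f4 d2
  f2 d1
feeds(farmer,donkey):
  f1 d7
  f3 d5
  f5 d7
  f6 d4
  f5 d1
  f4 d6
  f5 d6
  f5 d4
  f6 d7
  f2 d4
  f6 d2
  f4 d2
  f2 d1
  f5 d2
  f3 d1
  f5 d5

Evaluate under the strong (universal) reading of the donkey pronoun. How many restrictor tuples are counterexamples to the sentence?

"it" takes "a donkey" as antecedent — a donkey pronoun bound across the clause boundary.
Strong reading: for every (f,d) with owns(f,d), feeds(f,d).
Restrictor pairs: (f1,d2) ✗  (f1,d6) ✗  (f2,d1) ✓  (f3,d1) ✓  (f3,d3) ✗  (f3,d4) ✗  (f3,d5) ✓  (f4,d2) ✓  (f4,d6) ✓  (f5,d2) ✓  (f5,d6) ✓  (f5,d7) ✓  (f6,d1) ✗  (f6,d4) ✓  (f6,d5) ✗
Counterexamples (restrictor pairs failing the scope): 6.

6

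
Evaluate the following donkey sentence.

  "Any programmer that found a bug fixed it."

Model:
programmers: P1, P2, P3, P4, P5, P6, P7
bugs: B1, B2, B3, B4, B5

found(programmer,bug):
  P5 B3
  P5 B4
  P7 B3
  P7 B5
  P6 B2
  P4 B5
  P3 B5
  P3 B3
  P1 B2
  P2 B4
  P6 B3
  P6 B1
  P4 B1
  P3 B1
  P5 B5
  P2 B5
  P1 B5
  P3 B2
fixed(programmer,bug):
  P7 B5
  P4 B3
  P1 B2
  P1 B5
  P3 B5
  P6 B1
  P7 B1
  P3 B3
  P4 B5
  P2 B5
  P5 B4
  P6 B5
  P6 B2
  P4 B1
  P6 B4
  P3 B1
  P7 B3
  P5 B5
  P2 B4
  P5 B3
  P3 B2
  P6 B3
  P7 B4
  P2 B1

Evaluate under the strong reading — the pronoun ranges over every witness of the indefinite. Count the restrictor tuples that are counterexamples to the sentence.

0

"it" takes "a bug" as antecedent — a donkey pronoun bound across the clause boundary.
Strong reading: for every (p,b) with found(p,b), fixed(p,b).
Restrictor pairs: (P1,B2) ✓  (P1,B5) ✓  (P2,B4) ✓  (P2,B5) ✓  (P3,B1) ✓  (P3,B2) ✓  (P3,B3) ✓  (P3,B5) ✓  (P4,B1) ✓  (P4,B5) ✓  (P5,B3) ✓  (P5,B4) ✓  (P5,B5) ✓  (P6,B1) ✓  (P6,B2) ✓  (P6,B3) ✓  (P7,B3) ✓  (P7,B5) ✓
Counterexamples (restrictor pairs failing the scope): 0.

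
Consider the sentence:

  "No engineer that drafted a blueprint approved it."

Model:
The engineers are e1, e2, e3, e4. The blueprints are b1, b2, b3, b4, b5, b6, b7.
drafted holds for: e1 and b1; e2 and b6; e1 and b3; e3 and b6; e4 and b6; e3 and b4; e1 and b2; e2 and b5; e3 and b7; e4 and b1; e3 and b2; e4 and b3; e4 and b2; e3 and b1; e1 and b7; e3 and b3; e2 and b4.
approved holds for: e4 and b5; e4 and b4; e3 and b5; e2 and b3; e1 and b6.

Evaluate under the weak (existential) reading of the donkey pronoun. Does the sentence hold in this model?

True

"it" takes "a blueprint" as antecedent — a donkey pronoun bound across the clause boundary.
Truth condition: for no (e,b) with drafted(e,b) does approved(e,b) hold.
Restrictor pairs — does the scope hold? (e1,b1):fails  (e1,b2):fails  (e1,b3):fails  (e1,b7):fails  (e2,b4):fails  (e2,b5):fails  (e2,b6):fails  (e3,b1):fails  (e3,b2):fails  (e3,b3):fails  (e3,b4):fails  (e3,b6):fails  (e3,b7):fails  (e4,b1):fails  (e4,b2):fails  (e4,b3):fails  (e4,b6):fails
Scope holds for no restrictor pair, so the sentence is true.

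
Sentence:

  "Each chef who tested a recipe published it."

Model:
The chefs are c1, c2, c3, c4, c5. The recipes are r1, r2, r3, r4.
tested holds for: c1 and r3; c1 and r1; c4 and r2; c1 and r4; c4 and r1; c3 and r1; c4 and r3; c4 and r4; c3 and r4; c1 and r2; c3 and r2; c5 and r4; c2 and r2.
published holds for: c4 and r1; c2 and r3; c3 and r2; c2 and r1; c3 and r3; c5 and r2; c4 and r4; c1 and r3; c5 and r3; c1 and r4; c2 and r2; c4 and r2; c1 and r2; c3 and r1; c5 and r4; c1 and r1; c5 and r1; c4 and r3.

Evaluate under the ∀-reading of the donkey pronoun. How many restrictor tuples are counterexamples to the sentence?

"it" takes "a recipe" as antecedent — a donkey pronoun bound across the clause boundary.
Strong reading: for every (c,r) with tested(c,r), published(c,r).
Restrictor pairs: (c1,r1) ✓  (c1,r2) ✓  (c1,r3) ✓  (c1,r4) ✓  (c2,r2) ✓  (c3,r1) ✓  (c3,r2) ✓  (c3,r4) ✗  (c4,r1) ✓  (c4,r2) ✓  (c4,r3) ✓  (c4,r4) ✓  (c5,r4) ✓
Counterexamples (restrictor pairs failing the scope): 1.

1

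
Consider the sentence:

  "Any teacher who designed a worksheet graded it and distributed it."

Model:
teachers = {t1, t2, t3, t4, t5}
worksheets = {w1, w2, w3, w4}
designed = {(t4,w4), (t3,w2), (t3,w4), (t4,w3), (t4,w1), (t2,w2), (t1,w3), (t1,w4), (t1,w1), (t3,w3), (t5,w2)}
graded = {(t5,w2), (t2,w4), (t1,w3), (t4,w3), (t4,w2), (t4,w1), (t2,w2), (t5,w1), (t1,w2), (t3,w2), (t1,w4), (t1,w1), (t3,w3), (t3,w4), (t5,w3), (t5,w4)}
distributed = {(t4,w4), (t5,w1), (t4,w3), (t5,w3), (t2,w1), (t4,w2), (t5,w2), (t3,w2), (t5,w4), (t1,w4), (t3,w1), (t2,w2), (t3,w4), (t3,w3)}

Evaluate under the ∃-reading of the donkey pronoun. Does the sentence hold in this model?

"it" takes "a worksheet" as antecedent — a donkey pronoun bound across the clause boundary.
Weak reading: every teacher t with some designed-worksheet has at least one designed-worksheet w such that graded(t,w) ∧ distributed(t,w).
Per teacher: t1:✓  t2:✓  t3:✓  t4:✓  t5:✓
Every teacher in the restrictor has a witness.

True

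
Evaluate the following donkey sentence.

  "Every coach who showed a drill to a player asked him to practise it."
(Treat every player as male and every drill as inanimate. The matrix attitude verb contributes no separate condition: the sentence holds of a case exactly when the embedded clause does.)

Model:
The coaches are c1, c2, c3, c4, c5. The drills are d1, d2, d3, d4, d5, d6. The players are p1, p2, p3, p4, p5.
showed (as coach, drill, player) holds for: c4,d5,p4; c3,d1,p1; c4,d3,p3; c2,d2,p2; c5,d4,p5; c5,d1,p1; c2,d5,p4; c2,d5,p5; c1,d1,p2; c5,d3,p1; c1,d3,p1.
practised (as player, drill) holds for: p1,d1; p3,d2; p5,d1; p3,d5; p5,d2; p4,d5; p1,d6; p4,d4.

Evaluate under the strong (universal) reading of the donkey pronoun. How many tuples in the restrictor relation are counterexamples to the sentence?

"him" takes "a player" as antecedent and "it" takes "a drill"; both are donkey pronouns co-varying with the restrictor.
Strong reading: for every (c,d,p) with showed(c,d,p), practised(p,d).
Restrictor triples: (c1,d1,p2)→practised(p2,d1) ✗  (c1,d3,p1)→practised(p1,d3) ✗  (c2,d2,p2)→practised(p2,d2) ✗  (c2,d5,p4)→practised(p4,d5) ✓  (c2,d5,p5)→practised(p5,d5) ✗  (c3,d1,p1)→practised(p1,d1) ✓  (c4,d3,p3)→practised(p3,d3) ✗  (c4,d5,p4)→practised(p4,d5) ✓  (c5,d1,p1)→practised(p1,d1) ✓  (c5,d3,p1)→practised(p1,d3) ✗  (c5,d4,p5)→practised(p5,d4) ✗
Counterexamples (restrictor triples failing the scope): 7.

7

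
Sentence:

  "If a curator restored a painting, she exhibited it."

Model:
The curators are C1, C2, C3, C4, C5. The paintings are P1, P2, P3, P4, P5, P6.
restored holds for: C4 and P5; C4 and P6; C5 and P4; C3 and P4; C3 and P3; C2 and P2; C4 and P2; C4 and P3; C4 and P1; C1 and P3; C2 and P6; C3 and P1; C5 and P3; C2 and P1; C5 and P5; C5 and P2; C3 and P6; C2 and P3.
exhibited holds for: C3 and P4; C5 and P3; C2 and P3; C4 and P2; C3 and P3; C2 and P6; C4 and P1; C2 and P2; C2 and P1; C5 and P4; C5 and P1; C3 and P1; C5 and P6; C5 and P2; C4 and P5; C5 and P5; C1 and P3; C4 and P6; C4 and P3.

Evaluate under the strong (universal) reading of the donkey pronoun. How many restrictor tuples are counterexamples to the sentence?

"it" takes "a painting" as antecedent — a donkey pronoun bound across the clause boundary.
Strong reading: for every (c,p) with restored(c,p), exhibited(c,p).
Restrictor pairs: (C1,P3) ✓  (C2,P1) ✓  (C2,P2) ✓  (C2,P3) ✓  (C2,P6) ✓  (C3,P1) ✓  (C3,P3) ✓  (C3,P4) ✓  (C3,P6) ✗  (C4,P1) ✓  (C4,P2) ✓  (C4,P3) ✓  (C4,P5) ✓  (C4,P6) ✓  (C5,P2) ✓  (C5,P3) ✓  (C5,P4) ✓  (C5,P5) ✓
Counterexamples (restrictor pairs failing the scope): 1.

1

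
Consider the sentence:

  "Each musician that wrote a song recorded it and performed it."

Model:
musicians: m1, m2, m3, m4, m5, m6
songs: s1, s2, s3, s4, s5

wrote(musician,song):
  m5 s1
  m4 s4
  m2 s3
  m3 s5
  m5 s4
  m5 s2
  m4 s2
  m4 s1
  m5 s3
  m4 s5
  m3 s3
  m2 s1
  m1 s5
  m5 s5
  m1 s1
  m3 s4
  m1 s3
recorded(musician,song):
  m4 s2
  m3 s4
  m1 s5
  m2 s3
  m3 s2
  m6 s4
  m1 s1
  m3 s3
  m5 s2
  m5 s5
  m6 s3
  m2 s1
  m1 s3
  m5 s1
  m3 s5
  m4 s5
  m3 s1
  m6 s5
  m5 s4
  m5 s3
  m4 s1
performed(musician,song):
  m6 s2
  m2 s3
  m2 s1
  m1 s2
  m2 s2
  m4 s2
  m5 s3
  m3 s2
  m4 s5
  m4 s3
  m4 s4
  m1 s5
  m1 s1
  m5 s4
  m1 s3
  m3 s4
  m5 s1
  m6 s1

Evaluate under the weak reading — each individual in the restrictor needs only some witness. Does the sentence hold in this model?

"it" takes "a song" as antecedent — a donkey pronoun bound across the clause boundary.
Weak reading: every musician m with some wrote-song has at least one wrote-song s such that recorded(m,s) ∧ performed(m,s).
Per musician: m1:✓  m2:✓  m3:✓  m4:✓  m5:✓
Every musician in the restrictor has a witness.

True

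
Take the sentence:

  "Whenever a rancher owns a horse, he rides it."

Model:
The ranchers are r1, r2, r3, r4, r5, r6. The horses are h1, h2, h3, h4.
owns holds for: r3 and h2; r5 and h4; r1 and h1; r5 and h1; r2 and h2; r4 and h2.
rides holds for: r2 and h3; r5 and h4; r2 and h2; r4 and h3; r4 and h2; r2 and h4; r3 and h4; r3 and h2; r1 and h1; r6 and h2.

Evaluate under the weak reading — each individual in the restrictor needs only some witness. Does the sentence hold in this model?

"it" takes "a horse" as antecedent — a donkey pronoun bound across the clause boundary.
Weak reading: every rancher r with some owns-horse has at least one owns-horse h such that rides(r,h).
Per rancher: r1:✓  r2:✓  r3:✓  r4:✓  r5:✓
Every rancher in the restrictor has a witness.

True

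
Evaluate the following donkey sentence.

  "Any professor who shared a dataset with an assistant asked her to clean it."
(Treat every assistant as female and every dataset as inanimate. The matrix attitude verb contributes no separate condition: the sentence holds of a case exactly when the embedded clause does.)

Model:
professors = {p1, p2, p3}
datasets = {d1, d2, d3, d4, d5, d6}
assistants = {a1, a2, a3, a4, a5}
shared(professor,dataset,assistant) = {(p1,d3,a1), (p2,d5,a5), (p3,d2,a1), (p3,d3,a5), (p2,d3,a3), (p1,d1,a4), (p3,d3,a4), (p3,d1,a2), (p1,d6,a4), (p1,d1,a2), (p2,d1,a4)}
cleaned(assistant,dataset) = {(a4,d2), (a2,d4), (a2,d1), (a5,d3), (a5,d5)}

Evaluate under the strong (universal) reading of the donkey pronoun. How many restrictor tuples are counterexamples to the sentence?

"her" takes "an assistant" as antecedent and "it" takes "a dataset"; both are donkey pronouns co-varying with the restrictor.
Strong reading: for every (p,d,a) with shared(p,d,a), cleaned(a,d).
Restrictor triples: (p1,d1,a2)→cleaned(a2,d1) ✓  (p1,d1,a4)→cleaned(a4,d1) ✗  (p1,d3,a1)→cleaned(a1,d3) ✗  (p1,d6,a4)→cleaned(a4,d6) ✗  (p2,d1,a4)→cleaned(a4,d1) ✗  (p2,d3,a3)→cleaned(a3,d3) ✗  (p2,d5,a5)→cleaned(a5,d5) ✓  (p3,d1,a2)→cleaned(a2,d1) ✓  (p3,d2,a1)→cleaned(a1,d2) ✗  (p3,d3,a4)→cleaned(a4,d3) ✗  (p3,d3,a5)→cleaned(a5,d3) ✓
Counterexamples (restrictor triples failing the scope): 7.

7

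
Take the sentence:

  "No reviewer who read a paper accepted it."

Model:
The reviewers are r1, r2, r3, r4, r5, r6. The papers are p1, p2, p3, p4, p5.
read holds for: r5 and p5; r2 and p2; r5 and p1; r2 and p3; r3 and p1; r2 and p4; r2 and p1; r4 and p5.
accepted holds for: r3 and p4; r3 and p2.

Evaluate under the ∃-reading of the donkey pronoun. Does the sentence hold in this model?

True

"it" takes "a paper" as antecedent — a donkey pronoun bound across the clause boundary.
Truth condition: for no (r,p) with read(r,p) does accepted(r,p) hold.
Restrictor pairs — does the scope hold? (r2,p1):fails  (r2,p2):fails  (r2,p3):fails  (r2,p4):fails  (r3,p1):fails  (r4,p5):fails  (r5,p1):fails  (r5,p5):fails
Scope holds for no restrictor pair, so the sentence is true.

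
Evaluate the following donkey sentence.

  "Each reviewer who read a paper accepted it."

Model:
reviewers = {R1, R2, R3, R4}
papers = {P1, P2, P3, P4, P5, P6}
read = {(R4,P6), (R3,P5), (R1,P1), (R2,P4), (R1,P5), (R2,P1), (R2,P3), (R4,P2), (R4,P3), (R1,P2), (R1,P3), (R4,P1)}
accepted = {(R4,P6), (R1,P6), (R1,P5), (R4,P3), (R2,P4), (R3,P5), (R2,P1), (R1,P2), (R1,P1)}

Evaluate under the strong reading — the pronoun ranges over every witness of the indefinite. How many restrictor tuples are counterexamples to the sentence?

4

"it" takes "a paper" as antecedent — a donkey pronoun bound across the clause boundary.
Strong reading: for every (r,p) with read(r,p), accepted(r,p).
Restrictor pairs: (R1,P1) ✓  (R1,P2) ✓  (R1,P3) ✗  (R1,P5) ✓  (R2,P1) ✓  (R2,P3) ✗  (R2,P4) ✓  (R3,P5) ✓  (R4,P1) ✗  (R4,P2) ✗  (R4,P3) ✓  (R4,P6) ✓
Counterexamples (restrictor pairs failing the scope): 4.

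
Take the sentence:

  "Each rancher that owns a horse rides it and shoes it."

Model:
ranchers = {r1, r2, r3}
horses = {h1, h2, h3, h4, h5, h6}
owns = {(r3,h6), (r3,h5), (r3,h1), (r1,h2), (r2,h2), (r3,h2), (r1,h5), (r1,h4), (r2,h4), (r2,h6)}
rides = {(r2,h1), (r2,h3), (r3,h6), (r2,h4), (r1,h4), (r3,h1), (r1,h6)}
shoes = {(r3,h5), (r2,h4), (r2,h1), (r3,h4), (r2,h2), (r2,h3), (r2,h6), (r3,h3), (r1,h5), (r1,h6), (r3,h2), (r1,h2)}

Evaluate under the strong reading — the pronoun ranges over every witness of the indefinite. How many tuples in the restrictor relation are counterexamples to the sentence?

9

"it" takes "a horse" as antecedent — a donkey pronoun bound across the clause boundary.
Strong reading: for every (r,h) with owns(r,h), rides(r,h) ∧ shoes(r,h).
Restrictor pairs: (r1,h2) ✗  (r1,h4) ✗  (r1,h5) ✗  (r2,h2) ✗  (r2,h4) ✓  (r2,h6) ✗  (r3,h1) ✗  (r3,h2) ✗  (r3,h5) ✗  (r3,h6) ✗
Counterexamples (restrictor pairs failing the scope): 9.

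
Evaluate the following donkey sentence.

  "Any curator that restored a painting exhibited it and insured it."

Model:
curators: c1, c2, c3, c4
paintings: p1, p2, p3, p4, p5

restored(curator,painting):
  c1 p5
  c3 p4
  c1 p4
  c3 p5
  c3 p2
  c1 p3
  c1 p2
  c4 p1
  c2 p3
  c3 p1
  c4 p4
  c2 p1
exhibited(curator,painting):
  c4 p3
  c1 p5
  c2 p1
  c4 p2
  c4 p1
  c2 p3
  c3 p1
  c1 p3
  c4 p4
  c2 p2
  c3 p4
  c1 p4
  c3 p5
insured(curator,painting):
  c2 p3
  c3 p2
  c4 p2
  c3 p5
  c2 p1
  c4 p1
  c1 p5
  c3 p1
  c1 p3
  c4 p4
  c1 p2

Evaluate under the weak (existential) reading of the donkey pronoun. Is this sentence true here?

"it" takes "a painting" as antecedent — a donkey pronoun bound across the clause boundary.
Weak reading: every curator c with some restored-painting has at least one restored-painting p such that exhibited(c,p) ∧ insured(c,p).
Per curator: c1:✓  c2:✓  c3:✓  c4:✓
Every curator in the restrictor has a witness.

True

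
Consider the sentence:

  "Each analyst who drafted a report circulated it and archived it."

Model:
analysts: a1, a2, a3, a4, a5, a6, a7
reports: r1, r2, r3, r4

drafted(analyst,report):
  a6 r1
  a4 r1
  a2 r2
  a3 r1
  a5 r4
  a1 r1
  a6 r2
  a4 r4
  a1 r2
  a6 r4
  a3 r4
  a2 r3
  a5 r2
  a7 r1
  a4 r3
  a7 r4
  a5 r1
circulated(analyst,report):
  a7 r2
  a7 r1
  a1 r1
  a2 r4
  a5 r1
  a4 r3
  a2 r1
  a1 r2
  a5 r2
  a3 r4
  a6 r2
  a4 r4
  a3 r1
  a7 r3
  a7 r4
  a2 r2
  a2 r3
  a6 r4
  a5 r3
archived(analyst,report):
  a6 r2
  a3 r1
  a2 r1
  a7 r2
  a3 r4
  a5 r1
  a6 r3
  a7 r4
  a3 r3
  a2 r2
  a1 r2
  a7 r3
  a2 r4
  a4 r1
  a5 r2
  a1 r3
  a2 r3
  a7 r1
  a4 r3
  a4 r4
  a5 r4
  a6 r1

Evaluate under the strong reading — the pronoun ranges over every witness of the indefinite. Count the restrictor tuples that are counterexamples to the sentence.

"it" takes "a report" as antecedent — a donkey pronoun bound across the clause boundary.
Strong reading: for every (a,r) with drafted(a,r), circulated(a,r) ∧ archived(a,r).
Restrictor pairs: (a1,r1) ✗  (a1,r2) ✓  (a2,r2) ✓  (a2,r3) ✓  (a3,r1) ✓  (a3,r4) ✓  (a4,r1) ✗  (a4,r3) ✓  (a4,r4) ✓  (a5,r1) ✓  (a5,r2) ✓  (a5,r4) ✗  (a6,r1) ✗  (a6,r2) ✓  (a6,r4) ✗  (a7,r1) ✓  (a7,r4) ✓
Counterexamples (restrictor pairs failing the scope): 5.

5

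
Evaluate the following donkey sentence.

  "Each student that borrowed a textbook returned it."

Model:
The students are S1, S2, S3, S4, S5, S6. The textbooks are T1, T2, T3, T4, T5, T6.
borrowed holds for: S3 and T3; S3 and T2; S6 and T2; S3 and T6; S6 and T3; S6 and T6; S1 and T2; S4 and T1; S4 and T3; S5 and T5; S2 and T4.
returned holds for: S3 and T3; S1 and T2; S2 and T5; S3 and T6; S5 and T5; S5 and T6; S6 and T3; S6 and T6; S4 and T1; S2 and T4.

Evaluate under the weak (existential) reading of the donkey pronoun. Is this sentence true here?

True

"it" takes "a textbook" as antecedent — a donkey pronoun bound across the clause boundary.
Weak reading: every student s with some borrowed-textbook has at least one borrowed-textbook t such that returned(s,t).
Per student: S1:✓  S2:✓  S3:✓  S4:✓  S5:✓  S6:✓
Every student in the restrictor has a witness.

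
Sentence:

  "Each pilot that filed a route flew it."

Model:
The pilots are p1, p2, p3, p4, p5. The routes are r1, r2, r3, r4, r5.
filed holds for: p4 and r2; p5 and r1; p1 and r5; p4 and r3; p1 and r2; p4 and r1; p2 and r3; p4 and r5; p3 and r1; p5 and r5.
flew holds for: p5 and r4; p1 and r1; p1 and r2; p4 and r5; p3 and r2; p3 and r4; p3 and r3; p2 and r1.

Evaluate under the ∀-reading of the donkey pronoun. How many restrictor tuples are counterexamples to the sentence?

8

"it" takes "a route" as antecedent — a donkey pronoun bound across the clause boundary.
Strong reading: for every (p,r) with filed(p,r), flew(p,r).
Restrictor pairs: (p1,r2) ✓  (p1,r5) ✗  (p2,r3) ✗  (p3,r1) ✗  (p4,r1) ✗  (p4,r2) ✗  (p4,r3) ✗  (p4,r5) ✓  (p5,r1) ✗  (p5,r5) ✗
Counterexamples (restrictor pairs failing the scope): 8.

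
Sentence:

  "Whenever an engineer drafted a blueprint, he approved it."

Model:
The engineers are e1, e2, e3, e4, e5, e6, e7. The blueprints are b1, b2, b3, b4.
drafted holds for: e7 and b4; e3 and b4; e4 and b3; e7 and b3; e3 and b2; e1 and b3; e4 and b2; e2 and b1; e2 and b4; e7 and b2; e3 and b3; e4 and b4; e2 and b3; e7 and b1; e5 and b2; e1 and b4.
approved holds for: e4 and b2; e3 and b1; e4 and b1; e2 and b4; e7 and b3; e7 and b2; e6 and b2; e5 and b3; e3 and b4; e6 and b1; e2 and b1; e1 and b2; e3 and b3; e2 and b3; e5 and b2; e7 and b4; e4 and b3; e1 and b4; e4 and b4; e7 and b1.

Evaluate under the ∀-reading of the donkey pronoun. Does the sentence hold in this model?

"it" takes "a blueprint" as antecedent — a donkey pronoun bound across the clause boundary.
Strong reading: for every (e,b) with drafted(e,b), approved(e,b).
Restrictor pairs: (e1,b3) ✗  (e1,b4) ✓  (e2,b1) ✓  (e2,b3) ✓  (e2,b4) ✓  (e3,b2) ✗  (e3,b3) ✓  (e3,b4) ✓  (e4,b2) ✓  (e4,b3) ✓  (e4,b4) ✓  (e5,b2) ✓  (e7,b1) ✓  (e7,b2) ✓  (e7,b3) ✓  (e7,b4) ✓
Counterexample: (e1,b3) is in drafted but fails the scope.

False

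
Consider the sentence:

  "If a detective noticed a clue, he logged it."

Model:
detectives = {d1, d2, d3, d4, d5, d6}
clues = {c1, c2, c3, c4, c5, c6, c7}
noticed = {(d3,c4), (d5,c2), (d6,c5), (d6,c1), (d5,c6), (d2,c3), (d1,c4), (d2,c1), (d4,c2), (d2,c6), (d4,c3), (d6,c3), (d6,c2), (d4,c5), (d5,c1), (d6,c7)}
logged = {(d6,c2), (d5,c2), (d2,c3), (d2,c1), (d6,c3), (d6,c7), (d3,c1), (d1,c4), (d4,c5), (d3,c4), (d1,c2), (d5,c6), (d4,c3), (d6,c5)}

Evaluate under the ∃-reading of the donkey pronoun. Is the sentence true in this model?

True

"it" takes "a clue" as antecedent — a donkey pronoun bound across the clause boundary.
Weak reading: every detective d with some noticed-clue has at least one noticed-clue c such that logged(d,c).
Per detective: d1:✓  d2:✓  d3:✓  d4:✓  d5:✓  d6:✓
Every detective in the restrictor has a witness.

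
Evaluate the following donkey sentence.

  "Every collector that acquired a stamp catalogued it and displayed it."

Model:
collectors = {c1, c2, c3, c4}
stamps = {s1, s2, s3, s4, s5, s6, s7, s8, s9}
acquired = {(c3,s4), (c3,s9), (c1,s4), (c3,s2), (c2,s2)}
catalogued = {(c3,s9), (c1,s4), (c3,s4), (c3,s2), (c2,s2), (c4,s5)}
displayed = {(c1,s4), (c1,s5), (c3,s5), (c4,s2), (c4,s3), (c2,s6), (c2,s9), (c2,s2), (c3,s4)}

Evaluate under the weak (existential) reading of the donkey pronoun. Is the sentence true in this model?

"it" takes "a stamp" as antecedent — a donkey pronoun bound across the clause boundary.
Weak reading: every collector c with some acquired-stamp has at least one acquired-stamp s such that catalogued(c,s) ∧ displayed(c,s).
Per collector: c1:✓  c2:✓  c3:✓
Every collector in the restrictor has a witness.

True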